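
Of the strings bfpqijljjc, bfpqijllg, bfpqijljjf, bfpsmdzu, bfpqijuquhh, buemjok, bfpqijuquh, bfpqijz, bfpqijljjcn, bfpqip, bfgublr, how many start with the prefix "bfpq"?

8

Walk to "bfpq"; the words in its subtree are exactly those with that prefix.
Matches: "bfpqijljjc", "bfpqijljjcn", "bfpqijljjf", "bfpqijllg", "bfpqijuquh", "bfpqijuquhh", "bfpqijz", "bfpqip"
Count: 8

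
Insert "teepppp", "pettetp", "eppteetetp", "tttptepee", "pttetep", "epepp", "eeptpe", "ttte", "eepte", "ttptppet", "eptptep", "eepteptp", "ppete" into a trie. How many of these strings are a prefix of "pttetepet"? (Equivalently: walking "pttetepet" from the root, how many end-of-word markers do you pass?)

Walk "pttetepet" from the root; an end-of-word marker is hit whenever a stored word is a prefix of "pttetepet".
Prefixes of the query that are stored words: "pttetep"
Count: 1

1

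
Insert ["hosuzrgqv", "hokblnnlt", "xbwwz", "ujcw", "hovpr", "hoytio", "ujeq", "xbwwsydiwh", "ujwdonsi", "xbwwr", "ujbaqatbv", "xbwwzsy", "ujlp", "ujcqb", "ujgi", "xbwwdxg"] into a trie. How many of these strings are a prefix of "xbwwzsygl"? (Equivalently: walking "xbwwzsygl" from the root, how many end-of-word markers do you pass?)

2

Check each prefix of "xbwwzsygl" against the stored set — each match is an end-marker on the path.
Prefixes of the query that are stored words: "xbwwz", "xbwwzsy"
Count: 2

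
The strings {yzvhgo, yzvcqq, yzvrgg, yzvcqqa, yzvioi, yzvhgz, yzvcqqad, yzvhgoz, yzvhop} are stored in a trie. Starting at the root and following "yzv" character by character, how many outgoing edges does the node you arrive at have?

4

The children of the "yzv" node are the distinct next characters among strings starting with "yzv".
Distinct next characters after "yzv": c, h, i, r.
That node has 4 child edges.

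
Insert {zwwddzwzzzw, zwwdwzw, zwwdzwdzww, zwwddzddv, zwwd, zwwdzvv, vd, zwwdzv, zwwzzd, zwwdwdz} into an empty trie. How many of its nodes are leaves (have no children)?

Leaves are exactly the stored words that no other stored word extends.
Those words: "vd", "zwwddzddv", "zwwddzwzzzw", "zwwdwdz", "zwwdwzw", "zwwdzvv", "zwwdzwdzww", "zwwzzd"
Leaf count: 8

8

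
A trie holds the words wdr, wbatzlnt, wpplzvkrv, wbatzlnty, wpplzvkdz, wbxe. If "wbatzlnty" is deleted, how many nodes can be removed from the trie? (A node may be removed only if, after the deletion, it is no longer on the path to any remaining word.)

1

Walk "wbatzlnty" from the leaf back toward the root, removing each node that no remaining word uses.
The suffix "y" (1 node) is used only by "wbatzlnty"; "wbatzlnt" is itself a stored word, so pruning stops there.
Nodes removed: 1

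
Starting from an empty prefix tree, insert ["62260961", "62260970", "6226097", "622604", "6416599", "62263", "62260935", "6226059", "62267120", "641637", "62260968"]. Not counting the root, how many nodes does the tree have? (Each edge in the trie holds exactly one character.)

29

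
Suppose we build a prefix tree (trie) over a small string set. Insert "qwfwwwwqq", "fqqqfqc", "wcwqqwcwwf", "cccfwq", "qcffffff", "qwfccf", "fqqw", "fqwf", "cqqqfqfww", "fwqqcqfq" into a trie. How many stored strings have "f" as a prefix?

4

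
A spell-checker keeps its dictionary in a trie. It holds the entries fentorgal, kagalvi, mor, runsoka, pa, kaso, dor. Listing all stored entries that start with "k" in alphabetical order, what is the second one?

Filter for "k…" and sort: "kagalvi", "kaso"
The 2nd is kaso.

kaso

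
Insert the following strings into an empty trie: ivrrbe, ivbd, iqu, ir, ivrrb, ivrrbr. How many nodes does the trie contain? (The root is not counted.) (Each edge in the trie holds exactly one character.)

Count nodes per top-level branch (shared prefixes stored once):
  'i'-branch (iqu, ir, ivbd, ivrrb, ivrrbe, ivrrbr): 12 nodes
Sum: 12

12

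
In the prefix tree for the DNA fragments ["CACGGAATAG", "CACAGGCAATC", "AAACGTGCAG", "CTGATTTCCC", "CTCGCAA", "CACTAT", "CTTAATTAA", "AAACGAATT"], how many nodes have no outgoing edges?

Leaves are exactly the stored words that no other stored word extends.
Those words: "AAACGAATT", "AAACGTGCAG", "CACAGGCAATC", "CACGGAATAG", "CACTAT", "CTCGCAA", "CTGATTTCCC", "CTTAATTAA"
Leaf count: 8

8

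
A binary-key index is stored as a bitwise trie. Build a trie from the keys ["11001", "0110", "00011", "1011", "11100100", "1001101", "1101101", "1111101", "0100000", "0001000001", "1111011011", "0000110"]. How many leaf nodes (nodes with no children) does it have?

A leaf is a node with no children — equivalently, the end of a word that is not a proper prefix of any other stored word.
Those words: "0000110", "0001000001", "00011", "0100000", "0110", "1001101", "1011", "11001", "1101101", "11100100", "1111011011", "1111101"
Leaf count: 12

12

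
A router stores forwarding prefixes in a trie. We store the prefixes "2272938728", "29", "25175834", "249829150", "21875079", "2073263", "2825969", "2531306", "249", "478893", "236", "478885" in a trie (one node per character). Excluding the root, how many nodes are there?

Insert word by word; a character creates a node only if that edge doesn't already exist:
  "2272938728" → 10 new (2, 2, 7, 2, 9, 3, 8, 7, 2, 8)
  "29" → prefix "2" already present; 1 new (9)
  "25175834" → prefix "2" already present; 7 new (5, 1, 7, 5, 8, 3, 4)
  "249829150" → prefix "2" already present; 8 new (4, 9, 8, 2, 9, 1, 5, 0)
  "21875079" → prefix "2" already present; 7 new (1, 8, 7, 5, 0, 7, 9)
  "2073263" → prefix "2" already present; 6 new (0, 7, 3, 2, 6, 3)
  "2825969" → prefix "2" already present; 6 new (8, 2, 5, 9, 6, 9)
  "2531306" → prefix "25" already present; 5 new (3, 1, 3, 0, 6)
  "249" → prefix "249" already present; 0 new (none)
  "478893" → 6 new (4, 7, 8, 8, 9, 3)
  "236" → prefix "2" already present; 2 new (3, 6)
  "478885" → prefix "4788" already present; 2 new (8, 5)
Total nodes = 10 + 1 + 7 + 8 + 7 + 6 + 6 + 5 + 0 + 6 + 2 + 2 = 60

60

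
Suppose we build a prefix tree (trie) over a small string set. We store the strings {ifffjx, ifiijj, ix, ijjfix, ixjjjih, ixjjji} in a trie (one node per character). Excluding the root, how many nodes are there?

21

Insert word by word; a character creates a node only if that edge doesn't already exist:
  "ifffjx" → 6 new (i, f, f, f, j, x)
  "ifiijj" → prefix "if" already present; 4 new (i, i, j, j)
  "ix" → prefix "i" already present; 1 new (x)
  "ijjfix" → prefix "i" already present; 5 new (j, j, f, i, x)
  "ixjjjih" → prefix "ix" already present; 5 new (j, j, j, i, h)
  "ixjjji" → prefix "ixjjji" already present; 0 new (none)
Total nodes = 6 + 4 + 1 + 5 + 5 + 0 = 21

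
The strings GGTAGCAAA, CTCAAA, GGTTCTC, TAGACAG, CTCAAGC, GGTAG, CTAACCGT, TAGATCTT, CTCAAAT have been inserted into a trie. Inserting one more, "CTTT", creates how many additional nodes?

2

The longest prefix of "CTTT" already in the trie is "CT" (length 2).
New nodes needed: |"CTTT"| − 2 = 4 − 2 = 2.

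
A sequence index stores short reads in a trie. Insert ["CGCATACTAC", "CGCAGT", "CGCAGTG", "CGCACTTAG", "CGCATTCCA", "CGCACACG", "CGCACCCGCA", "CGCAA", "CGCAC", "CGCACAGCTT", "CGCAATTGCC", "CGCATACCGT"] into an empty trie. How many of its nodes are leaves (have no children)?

Leaves are exactly the stored words that no other stored word extends.
Those words: "CGCAATTGCC", "CGCACACG", "CGCACAGCTT", "CGCACCCGCA", "CGCACTTAG", "CGCAGTG", "CGCATACCGT", "CGCATACTAC", "CGCATTCCA"
Leaf count: 9

9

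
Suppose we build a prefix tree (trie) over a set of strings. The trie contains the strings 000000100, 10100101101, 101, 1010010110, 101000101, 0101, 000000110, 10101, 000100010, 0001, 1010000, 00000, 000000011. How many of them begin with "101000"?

Walk to "101000"; the words in its subtree are exactly those with that prefix.
Matches: "1010000", "101000101"
Count: 2

2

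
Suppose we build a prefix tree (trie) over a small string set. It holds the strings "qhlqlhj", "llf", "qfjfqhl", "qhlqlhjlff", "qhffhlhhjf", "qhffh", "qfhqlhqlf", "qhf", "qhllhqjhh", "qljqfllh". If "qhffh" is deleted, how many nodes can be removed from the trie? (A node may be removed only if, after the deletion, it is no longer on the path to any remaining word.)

0

After clearing the end-marker at "qhffh", prune upward until reaching a node still needed by another word.
Every node on "qhffh" is still needed (e.g. by "qhffhlhhjf"), so nothing is freed.
Nodes removed: 0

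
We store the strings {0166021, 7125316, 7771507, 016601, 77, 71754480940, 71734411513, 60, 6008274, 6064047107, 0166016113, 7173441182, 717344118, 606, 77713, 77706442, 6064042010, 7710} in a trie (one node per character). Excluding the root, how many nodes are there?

Insert word by word; a character creates a node only if that edge doesn't already exist:
  "0166021" → 7 new (0, 1, 6, 6, 0, 2, 1)
  "7125316" → 7 new (7, 1, 2, 5, 3, 1, 6)
  "7771507" → prefix "7" already present; 6 new (7, 7, 1, 5, 0, 7)
  "016601" → prefix "01660" already present; 1 new (1)
  "77" → prefix "77" already present; 0 new (none)
  "71754480940" → prefix "71" already present; 9 new (7, 5, 4, 4, 8, 0, 9, 4, 0)
  "71734411513" → prefix "717" already present; 8 new (3, 4, 4, 1, 1, 5, 1, 3)
  "60" → 2 new (6, 0)
  "6008274" → prefix "60" already present; 5 new (0, 8, 2, 7, 4)
  "6064047107" → prefix "60" already present; 8 new (6, 4, 0, 4, 7, 1, 0, 7)
  "0166016113" → prefix "016601" already present; 4 new (6, 1, 1, 3)
  "7173441182" → prefix "71734411" already present; 2 new (8, 2)
  "717344118" → prefix "717344118" already present; 0 new (none)
  "606" → prefix "606" already present; 0 new (none)
  "77713" → prefix "7771" already present; 1 new (3)
  "77706442" → prefix "777" already present; 5 new (0, 6, 4, 4, 2)
  "6064042010" → prefix "606404" already present; 4 new (2, 0, 1, 0)
  "7710" → prefix "77" already present; 2 new (1, 0)
Total nodes = 7 + 7 + 6 + 1 + 0 + 9 + 8 + 2 + 5 + 8 + 4 + 2 + 0 + 0 + 1 + 5 + 4 + 2 = 71

71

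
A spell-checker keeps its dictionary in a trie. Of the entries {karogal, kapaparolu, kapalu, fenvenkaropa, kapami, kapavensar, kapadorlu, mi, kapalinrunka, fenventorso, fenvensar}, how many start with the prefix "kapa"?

Traverse to the node for "kapa", then collect every word in that subtree.
Matches: "kapadorlu", "kapalinrunka", "kapalu", "kapami", "kapaparolu", "kapavensar"
Count: 6

6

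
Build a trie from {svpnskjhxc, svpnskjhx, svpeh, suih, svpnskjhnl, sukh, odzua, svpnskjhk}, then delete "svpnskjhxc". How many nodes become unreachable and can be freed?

After clearing the end-marker at "svpnskjhxc", prune upward until reaching a node still needed by another word.
The suffix "c" (1 node) is used only by "svpnskjhxc"; "svpnskjhx" is itself a stored word, so pruning stops there.
Nodes removed: 1

1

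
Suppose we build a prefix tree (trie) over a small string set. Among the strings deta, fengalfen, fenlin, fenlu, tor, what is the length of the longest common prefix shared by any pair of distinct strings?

Look for the deepest trie node that still has at least two words in its subtree.
"fenlin" and "fenlu" agree on "fenl" (4 characters) before diverging; nothing deeper is shared.
Longest shared-prefix length: 4

4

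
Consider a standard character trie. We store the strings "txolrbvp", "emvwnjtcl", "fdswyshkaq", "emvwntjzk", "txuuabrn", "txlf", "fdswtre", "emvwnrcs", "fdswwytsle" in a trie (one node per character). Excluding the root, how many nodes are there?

51

Trace insertions, counting only characters that open a new branch:
  "txolrbvp" → 8 new (t, x, o, l, r, b, v, p)
  "emvwnjtcl" → 9 new (e, m, v, w, n, j, t, c, l)
  "fdswyshkaq" → 10 new (f, d, s, w, y, s, h, k, a, q)
  "emvwntjzk" → prefix "emvwn" already present; 4 new (t, j, z, k)
  "txuuabrn" → prefix "tx" already present; 6 new (u, u, a, b, r, n)
  "txlf" → prefix "tx" already present; 2 new (l, f)
  "fdswtre" → prefix "fdsw" already present; 3 new (t, r, e)
  "emvwnrcs" → prefix "emvwn" already present; 3 new (r, c, s)
  "fdswwytsle" → prefix "fdsw" already present; 6 new (w, y, t, s, l, e)
Total nodes = 8 + 9 + 10 + 4 + 6 + 2 + 3 + 3 + 6 = 51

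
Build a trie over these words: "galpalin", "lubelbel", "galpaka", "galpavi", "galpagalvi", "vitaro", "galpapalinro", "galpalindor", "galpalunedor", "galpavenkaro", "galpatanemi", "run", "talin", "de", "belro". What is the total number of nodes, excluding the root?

74

Trace insertions, counting only characters that open a new branch:
  "galpalin" → 8 new (g, a, l, p, a, l, i, n)
  "lubelbel" → 8 new (l, u, b, e, l, b, e, l)
  "galpaka" → prefix "galpa" already present; 2 new (k, a)
  "galpavi" → prefix "galpa" already present; 2 new (v, i)
  "galpagalvi" → prefix "galpa" already present; 5 new (g, a, l, v, i)
  "vitaro" → 6 new (v, i, t, a, r, o)
  "galpapalinro" → prefix "galpa" already present; 7 new (p, a, l, i, n, r, o)
  "galpalindor" → prefix "galpalin" already present; 3 new (d, o, r)
  "galpalunedor" → prefix "galpal" already present; 6 new (u, n, e, d, o, r)
  "galpavenkaro" → prefix "galpav" already present; 6 new (e, n, k, a, r, o)
  "galpatanemi" → prefix "galpa" already present; 6 new (t, a, n, e, m, i)
  "run" → 3 new (r, u, n)
  "talin" → 5 new (t, a, l, i, n)
  "de" → 2 new (d, e)
  "belro" → 5 new (b, e, l, r, o)
Total nodes = 8 + 8 + 2 + 2 + 5 + 6 + 7 + 3 + 6 + 6 + 6 + 3 + 5 + 2 + 5 = 74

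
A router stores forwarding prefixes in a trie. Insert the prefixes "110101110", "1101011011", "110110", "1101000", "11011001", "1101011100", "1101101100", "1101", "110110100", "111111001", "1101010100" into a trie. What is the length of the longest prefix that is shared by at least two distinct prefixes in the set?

9

The deepest shared node is where two words last agree before diverging.
"110101110" and "1101011100" agree on "110101110" (9 characters) before diverging; nothing deeper is shared.
Longest shared-prefix length: 9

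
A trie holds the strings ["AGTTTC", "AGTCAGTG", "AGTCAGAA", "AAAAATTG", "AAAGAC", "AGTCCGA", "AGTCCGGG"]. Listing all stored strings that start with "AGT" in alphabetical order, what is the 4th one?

AGTCCGGG

Filter for "AGT…" and sort: "AGTCAGAA", "AGTCAGTG", "AGTCCGA", "AGTCCGGG", "AGTTTC"
Position 4: AGTCCGGG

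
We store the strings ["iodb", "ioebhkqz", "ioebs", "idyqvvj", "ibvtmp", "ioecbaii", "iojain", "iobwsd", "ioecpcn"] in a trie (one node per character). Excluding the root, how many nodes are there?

Insert word by word; a character creates a node only if that edge doesn't already exist:
  "iodb" → 4 new (i, o, d, b)
  "ioebhkqz" → prefix "io" already present; 6 new (e, b, h, k, q, z)
  "ioebs" → prefix "ioeb" already present; 1 new (s)
  "idyqvvj" → prefix "i" already present; 6 new (d, y, q, v, v, j)
  "ibvtmp" → prefix "i" already present; 5 new (b, v, t, m, p)
  "ioecbaii" → prefix "ioe" already present; 5 new (c, b, a, i, i)
  "iojain" → prefix "io" already present; 4 new (j, a, i, n)
  "iobwsd" → prefix "io" already present; 4 new (b, w, s, d)
  "ioecpcn" → prefix "ioec" already present; 3 new (p, c, n)
Total nodes = 4 + 6 + 1 + 6 + 5 + 5 + 4 + 4 + 3 = 38

38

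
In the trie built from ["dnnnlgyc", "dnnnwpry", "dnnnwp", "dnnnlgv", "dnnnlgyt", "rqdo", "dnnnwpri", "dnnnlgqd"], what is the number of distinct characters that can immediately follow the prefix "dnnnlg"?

The children of the "dnnnlg" node are the distinct next characters among strings starting with "dnnnlg".
Characters that immediately follow "dnnnlg" among the stored strings: {q, v, y}.
That node has 3 child edges.

3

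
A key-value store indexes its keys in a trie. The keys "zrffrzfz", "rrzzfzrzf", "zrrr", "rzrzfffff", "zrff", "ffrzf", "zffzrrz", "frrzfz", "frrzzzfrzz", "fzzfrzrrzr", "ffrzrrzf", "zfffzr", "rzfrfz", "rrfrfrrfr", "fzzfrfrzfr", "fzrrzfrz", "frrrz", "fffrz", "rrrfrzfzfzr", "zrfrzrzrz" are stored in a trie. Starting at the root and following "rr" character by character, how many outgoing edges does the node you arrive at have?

3

Walk "rr" from the root, arriving at one node.
Distinct next characters after "rr": f, r, z.
That node has 3 child edges.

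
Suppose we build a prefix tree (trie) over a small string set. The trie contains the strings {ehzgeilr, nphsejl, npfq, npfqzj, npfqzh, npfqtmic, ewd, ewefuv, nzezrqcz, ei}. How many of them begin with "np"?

Traverse to the node for "np", then collect every word in that subtree.
Words under "np": npfq, npfqtmic, npfqzh, npfqzj, nphsejl
Count: 5

5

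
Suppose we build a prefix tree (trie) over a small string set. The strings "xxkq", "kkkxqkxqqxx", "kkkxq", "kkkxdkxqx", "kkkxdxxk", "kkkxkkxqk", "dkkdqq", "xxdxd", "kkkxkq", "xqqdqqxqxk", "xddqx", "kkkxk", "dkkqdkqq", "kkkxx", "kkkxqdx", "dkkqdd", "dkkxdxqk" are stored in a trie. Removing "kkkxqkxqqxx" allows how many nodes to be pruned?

6

Walk "kkkxqkxqqxx" from the leaf back toward the root, removing each node that no remaining word uses.
The suffix "kxqqxx" (6 nodes) is used only by "kkkxqkxqqxx"; the node for "kkkxq" still has the child "d", so pruning stops there.
Nodes removed: 6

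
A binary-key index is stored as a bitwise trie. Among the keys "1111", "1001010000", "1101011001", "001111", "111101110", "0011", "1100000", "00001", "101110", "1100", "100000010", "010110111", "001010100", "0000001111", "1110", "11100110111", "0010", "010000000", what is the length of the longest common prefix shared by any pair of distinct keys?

4

Equivalently: take the maximum, over all pairs, of their longest common prefix length.
e.g. "0000001111" and "00001" share the prefix "0000" of length 4; no pair shares a longer one.
Longest shared-prefix length: 4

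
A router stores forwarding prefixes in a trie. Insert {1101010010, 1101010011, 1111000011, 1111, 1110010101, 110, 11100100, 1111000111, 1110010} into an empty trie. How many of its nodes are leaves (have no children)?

6

A leaf is a node with no children — equivalently, the end of a word that is not a proper prefix of any other stored word.
Those words: "1101010010", "1101010011", "11100100", "1110010101", "1111000011", "1111000111"
Leaf count: 6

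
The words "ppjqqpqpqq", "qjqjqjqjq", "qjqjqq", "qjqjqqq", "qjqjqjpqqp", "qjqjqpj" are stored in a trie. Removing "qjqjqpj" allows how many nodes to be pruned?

2

Walk "qjqjqpj" from the leaf back toward the root, removing each node that no remaining word uses.
The suffix "pj" (2 nodes) is used only by "qjqjqpj"; the node for "qjqjq" still has the child "j", so pruning stops there.
Nodes removed: 2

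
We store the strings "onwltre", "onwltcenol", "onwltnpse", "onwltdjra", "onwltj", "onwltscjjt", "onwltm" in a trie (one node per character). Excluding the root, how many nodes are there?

27

Insert word by word; a character creates a node only if that edge doesn't already exist:
  "onwltre" → 7 new (o, n, w, l, t, r, e)
  "onwltcenol" → prefix "onwlt" already present; 5 new (c, e, n, o, l)
  "onwltnpse" → prefix "onwlt" already present; 4 new (n, p, s, e)
  "onwltdjra" → prefix "onwlt" already present; 4 new (d, j, r, a)
  "onwltj" → prefix "onwlt" already present; 1 new (j)
  "onwltscjjt" → prefix "onwlt" already present; 5 new (s, c, j, j, t)
  "onwltm" → prefix "onwlt" already present; 1 new (m)
Total nodes = 7 + 5 + 4 + 4 + 1 + 5 + 1 = 27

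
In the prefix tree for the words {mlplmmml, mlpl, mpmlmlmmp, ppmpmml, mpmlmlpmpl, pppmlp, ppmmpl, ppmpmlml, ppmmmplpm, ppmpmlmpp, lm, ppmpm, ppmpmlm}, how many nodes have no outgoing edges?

10

A leaf is a node with no children — equivalently, the end of a word that is not a proper prefix of any other stored word.
Those words: "lm", "mlplmmml", "mpmlmlmmp", "mpmlmlpmpl", "ppmmmplpm", "ppmmpl", "ppmpmlml", "ppmpmlmpp", "ppmpmml", "pppmlp"
Leaf count: 10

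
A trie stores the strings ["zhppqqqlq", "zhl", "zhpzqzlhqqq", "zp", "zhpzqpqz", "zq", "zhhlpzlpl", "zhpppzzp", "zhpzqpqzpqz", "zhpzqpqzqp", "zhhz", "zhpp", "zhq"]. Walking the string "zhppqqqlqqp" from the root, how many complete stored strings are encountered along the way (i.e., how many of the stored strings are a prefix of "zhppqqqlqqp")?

Traverse "zhppqqqlqqp" character by character; count nodes along the way that are marked as word ends.
Prefixes of the query that are stored words: "zhpp", "zhppqqqlq"
Count: 2

2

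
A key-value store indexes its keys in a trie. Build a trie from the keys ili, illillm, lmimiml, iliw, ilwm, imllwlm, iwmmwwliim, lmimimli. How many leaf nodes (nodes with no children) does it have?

A leaf is a node with no children — equivalently, the end of a word that is not a proper prefix of any other stored word.
Those words: "iliw", "illillm", "ilwm", "imllwlm", "iwmmwwliim", "lmimimli"
Leaf count: 6

6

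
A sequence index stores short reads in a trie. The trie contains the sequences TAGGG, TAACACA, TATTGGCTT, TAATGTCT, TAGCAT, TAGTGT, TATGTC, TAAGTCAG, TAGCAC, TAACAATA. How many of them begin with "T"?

Filter for entries beginning with "T":
Matches: "TAACAATA", "TAACACA", "TAAGTCAG", "TAATGTCT", "TAGCAC", "TAGCAT", "TAGGG", "TAGTGT", "TATGTC", "TATTGGCTT"
Count: 10

10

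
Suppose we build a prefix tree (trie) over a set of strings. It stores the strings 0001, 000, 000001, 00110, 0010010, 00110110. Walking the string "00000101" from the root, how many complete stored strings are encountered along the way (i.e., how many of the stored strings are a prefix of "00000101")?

2

Traverse "00000101" character by character; count nodes along the way that are marked as word ends.
Prefixes of the query that are stored words: "000", "000001"
Count: 2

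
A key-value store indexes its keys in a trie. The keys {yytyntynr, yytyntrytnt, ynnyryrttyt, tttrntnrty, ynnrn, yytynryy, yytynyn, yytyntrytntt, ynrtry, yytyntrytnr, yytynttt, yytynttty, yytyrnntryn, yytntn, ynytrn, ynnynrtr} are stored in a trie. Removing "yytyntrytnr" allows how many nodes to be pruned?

1

After clearing the end-marker at "yytyntrytnr", prune upward until reaching a node still needed by another word.
The suffix "r" (1 node) is used only by "yytyntrytnr"; the node for "yytyntrytn" still has the child "t", so pruning stops there.
Nodes removed: 1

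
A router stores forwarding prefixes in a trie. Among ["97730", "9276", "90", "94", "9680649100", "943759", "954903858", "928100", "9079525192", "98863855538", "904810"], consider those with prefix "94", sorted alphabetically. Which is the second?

943759

DFS of the "94" subtree visits, in order: "94", "943759"
The 2nd is 943759.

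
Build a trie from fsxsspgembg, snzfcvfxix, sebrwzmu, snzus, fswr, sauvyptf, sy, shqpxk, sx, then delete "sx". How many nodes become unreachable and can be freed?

After clearing the end-marker at "sx", prune upward until reaching a node still needed by another word.
The suffix "x" (1 node) is used only by "sx"; the node for "s" still has the child "n", so pruning stops there.
Nodes removed: 1

1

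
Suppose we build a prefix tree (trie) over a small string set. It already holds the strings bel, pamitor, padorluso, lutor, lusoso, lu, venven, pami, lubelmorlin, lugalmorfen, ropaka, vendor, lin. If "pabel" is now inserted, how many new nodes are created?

"pa" is already a path in the trie; the remaining "bel" must be added.
New nodes needed: |"pabel"| − 2 = 5 − 2 = 3.

3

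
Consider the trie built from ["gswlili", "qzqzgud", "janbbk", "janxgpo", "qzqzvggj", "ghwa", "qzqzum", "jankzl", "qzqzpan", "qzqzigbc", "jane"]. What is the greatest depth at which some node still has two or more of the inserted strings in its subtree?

Equivalently: take the maximum, over all pairs, of their longest common prefix length.
"qzqzgud" and "qzqzigbc" agree on "qzqz" (4 characters) before diverging; nothing deeper is shared.
Longest shared-prefix length: 4

4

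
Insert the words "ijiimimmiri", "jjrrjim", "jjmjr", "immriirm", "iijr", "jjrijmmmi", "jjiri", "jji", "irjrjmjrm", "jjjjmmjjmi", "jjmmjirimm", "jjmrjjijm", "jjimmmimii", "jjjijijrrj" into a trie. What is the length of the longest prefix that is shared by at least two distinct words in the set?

3

The deepest shared node is where two words last agree before diverging.
e.g. "jji" and "jjimmmimii" share the prefix "jji" of length 3; no pair shares a longer one.
Longest shared-prefix length: 3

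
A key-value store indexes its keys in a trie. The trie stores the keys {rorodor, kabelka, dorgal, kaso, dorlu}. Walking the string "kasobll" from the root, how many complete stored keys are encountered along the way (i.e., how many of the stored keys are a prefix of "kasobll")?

Check each prefix of "kasobll" against the stored set — each match is an end-marker on the path.
Prefixes of the query that are stored words: "kaso"
Count: 1

1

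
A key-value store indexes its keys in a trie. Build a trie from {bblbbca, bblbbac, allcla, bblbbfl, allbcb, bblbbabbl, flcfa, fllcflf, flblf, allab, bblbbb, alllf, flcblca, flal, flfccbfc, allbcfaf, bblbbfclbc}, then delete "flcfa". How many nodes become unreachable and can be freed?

2

After clearing the end-marker at "flcfa", prune upward until reaching a node still needed by another word.
The suffix "fa" (2 nodes) is used only by "flcfa"; the node for "flc" still has the child "b", so pruning stops there.
Nodes removed: 2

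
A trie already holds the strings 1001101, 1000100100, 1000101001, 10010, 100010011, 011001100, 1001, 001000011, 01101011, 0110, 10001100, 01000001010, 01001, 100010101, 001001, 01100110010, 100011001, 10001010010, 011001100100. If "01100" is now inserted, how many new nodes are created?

Every character of "01100" already lies on an existing path (it is a prefix of some stored word).
No new nodes are needed: 0.

0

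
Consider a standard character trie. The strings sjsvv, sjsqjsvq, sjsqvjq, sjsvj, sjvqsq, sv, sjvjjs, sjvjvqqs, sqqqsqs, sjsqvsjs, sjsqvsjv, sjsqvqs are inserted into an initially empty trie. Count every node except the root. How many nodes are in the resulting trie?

Trie structure (* marks end of a word):
(root)
└─ s
   ├─ j
   │  ├─ s
   │  │  ├─ q
   │  │  │  ├─ j
   │  │  │  │  └─ s
   │  │  │  │     └─ v
   │  │  │  │        └─ q *
   │  │  │  └─ v
   │  │  │     ├─ j
   │  │  │     │  └─ q *
   │  │  │     ├─ q
   │  │  │     │  └─ s *
   │  │  │     └─ s
   │  │  │        └─ j
   │  │  │           ├─ s *
   │  │  │           └─ v *
   │  │  └─ v
   │  │     ├─ j *
   │  │     └─ v *
   │  └─ v
   │     ├─ j
   │     │  ├─ j
   │     │  │  └─ s *
   │     │  └─ v
   │     │     └─ q
   │     │        └─ q
   │     │           └─ s *
   │     └─ q
   │        └─ s
   │           └─ q *
   ├─ q
   │  └─ q
   │     └─ q
   │        └─ s
   │           └─ q
   │              └─ s *
   └─ v *
Counting every labelled node above: 38.

38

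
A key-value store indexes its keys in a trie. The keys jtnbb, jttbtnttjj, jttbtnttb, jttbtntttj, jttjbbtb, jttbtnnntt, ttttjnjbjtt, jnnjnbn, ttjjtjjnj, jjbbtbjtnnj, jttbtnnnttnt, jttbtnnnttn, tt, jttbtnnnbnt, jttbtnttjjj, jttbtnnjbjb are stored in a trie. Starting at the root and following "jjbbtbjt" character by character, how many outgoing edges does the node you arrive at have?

Walk "jjbbtbjt" from the root, arriving at one node.
Characters that immediately follow "jjbbtbjt" among the stored strings: {n}.
That node has 1 child edge.

1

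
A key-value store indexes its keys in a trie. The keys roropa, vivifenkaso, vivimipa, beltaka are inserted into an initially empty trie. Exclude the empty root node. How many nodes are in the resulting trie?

28

For each word, the new-node count is its length minus the longest prefix already in the trie:
  "roropa" → 6 new (r, o, r, o, p, a)
  "vivifenkaso" → 11 new (v, i, v, i, f, e, n, k, a, s, o)
  "vivimipa" → prefix "vivi" already present; 4 new (m, i, p, a)
  "beltaka" → 7 new (b, e, l, t, a, k, a)
Total nodes = 6 + 11 + 4 + 7 = 28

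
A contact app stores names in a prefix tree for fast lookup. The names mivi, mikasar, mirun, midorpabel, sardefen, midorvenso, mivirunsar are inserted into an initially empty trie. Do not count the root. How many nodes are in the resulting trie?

Trie structure (* marks end of a word):
(root)
├─ m
│  └─ i
│     ├─ d
│     │  └─ o
│     │     └─ r
│     │        ├─ p
│     │        │  └─ a
│     │        │     └─ b
│     │        │        └─ e
│     │        │           └─ l *
│     │        └─ v
│     │           └─ e
│     │              └─ n
│     │                 └─ s
│     │                    └─ o *
│     ├─ k
│     │  └─ a
│     │     └─ s
│     │        └─ a
│     │           └─ r *
│     ├─ r
│     │  └─ u
│     │     └─ n *
│     └─ v
│        └─ i *
│           └─ r
│              └─ u
│                 └─ n
│                    └─ s
│                       └─ a
│                          └─ r *
└─ s
   └─ a
      └─ r
         └─ d
            └─ e
               └─ f
                  └─ e
                     └─ n *
Counting every labelled node above: 39.

39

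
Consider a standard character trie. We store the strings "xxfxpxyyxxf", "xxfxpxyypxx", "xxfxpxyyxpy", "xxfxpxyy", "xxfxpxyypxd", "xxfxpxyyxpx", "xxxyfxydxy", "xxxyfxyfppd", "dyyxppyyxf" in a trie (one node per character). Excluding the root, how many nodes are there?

Trie structure (* marks end of a word):
(root)
├─ d
│  └─ y
│     └─ y
│        └─ x
│           └─ p
│              └─ p
│                 └─ y
│                    └─ y
│                       └─ x
│                          └─ f *
└─ x
   └─ x
      ├─ f
      │  └─ x
      │     └─ p
      │        └─ x
      │           └─ y
      │              └─ y *
      │                 ├─ p
      │                 │  └─ x
      │                 │     ├─ d *
      │                 │     └─ x *
      │                 └─ x
      │                    ├─ p
      │                    │  ├─ x *
      │                    │  └─ y *
      │                    └─ x
      │                       └─ f *
      └─ x
         └─ y
            └─ f
               └─ x
                  └─ y
                     ├─ d
                     │  └─ x
                     │     └─ y *
                     └─ f
                        └─ p
                           └─ p
                              └─ d *
Counting every labelled node above: 40.

40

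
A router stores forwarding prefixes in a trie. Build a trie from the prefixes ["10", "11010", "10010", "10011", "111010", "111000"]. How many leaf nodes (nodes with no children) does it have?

5

Leaves are exactly the stored words that no other stored word extends.
Those words: "10010", "10011", "11010", "111000", "111010"
Leaf count: 5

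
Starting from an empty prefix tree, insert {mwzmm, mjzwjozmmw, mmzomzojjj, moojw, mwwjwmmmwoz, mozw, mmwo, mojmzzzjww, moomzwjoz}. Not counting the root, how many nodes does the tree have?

54

Insert word by word; a character creates a node only if that edge doesn't already exist:
  "mwzmm" → 5 new (m, w, z, m, m)
  "mjzwjozmmw" → prefix "m" already present; 9 new (j, z, w, j, o, z, m, m, w)
  "mmzomzojjj" → prefix "m" already present; 9 new (m, z, o, m, z, o, j, j, j)
  "moojw" → prefix "m" already present; 4 new (o, o, j, w)
  "mwwjwmmmwoz" → prefix "mw" already present; 9 new (w, j, w, m, m, m, w, o, z)
  "mozw" → prefix "mo" already present; 2 new (z, w)
  "mmwo" → prefix "mm" already present; 2 new (w, o)
  "mojmzzzjww" → prefix "mo" already present; 8 new (j, m, z, z, z, j, w, w)
  "moomzwjoz" → prefix "moo" already present; 6 new (m, z, w, j, o, z)
Total nodes = 5 + 9 + 9 + 4 + 9 + 2 + 2 + 8 + 6 = 54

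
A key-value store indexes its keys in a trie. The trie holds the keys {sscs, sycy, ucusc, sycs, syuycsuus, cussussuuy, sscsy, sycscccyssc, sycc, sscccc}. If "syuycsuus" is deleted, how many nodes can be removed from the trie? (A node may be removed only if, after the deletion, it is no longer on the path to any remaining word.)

7

After clearing the end-marker at "syuycsuus", prune upward until reaching a node still needed by another word.
The suffix "uycsuus" (7 nodes) is used only by "syuycsuus"; the node for "sy" still has the child "c", so pruning stops there.
Nodes removed: 7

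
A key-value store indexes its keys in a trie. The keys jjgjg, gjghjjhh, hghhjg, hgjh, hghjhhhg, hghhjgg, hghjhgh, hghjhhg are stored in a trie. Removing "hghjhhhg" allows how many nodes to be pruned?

Walk "hghjhhhg" from the leaf back toward the root, removing each node that no remaining word uses.
The suffix "hg" (2 nodes) is used only by "hghjhhhg"; the node for "hghjhh" still has the child "g", so pruning stops there.
Nodes removed: 2

2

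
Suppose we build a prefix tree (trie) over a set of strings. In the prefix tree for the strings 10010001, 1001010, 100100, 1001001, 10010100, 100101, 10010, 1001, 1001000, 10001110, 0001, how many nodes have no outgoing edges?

Leaves are exactly the stored words that no other stored word extends.
Those words: "0001", "10001110", "10010001", "1001001", "10010100"
Leaf count: 5

5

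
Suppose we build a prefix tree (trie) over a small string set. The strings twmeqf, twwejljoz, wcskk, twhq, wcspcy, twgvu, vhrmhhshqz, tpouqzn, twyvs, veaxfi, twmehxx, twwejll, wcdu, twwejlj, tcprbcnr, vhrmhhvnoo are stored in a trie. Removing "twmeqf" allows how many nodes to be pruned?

After clearing the end-marker at "twmeqf", prune upward until reaching a node still needed by another word.
The suffix "qf" (2 nodes) is used only by "twmeqf"; the node for "twme" still has the child "h", so pruning stops there.
Nodes removed: 2

2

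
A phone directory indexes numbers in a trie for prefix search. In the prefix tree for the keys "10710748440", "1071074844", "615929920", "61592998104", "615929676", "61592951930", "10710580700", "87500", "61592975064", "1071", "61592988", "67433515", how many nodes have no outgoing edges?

A leaf is a node with no children — equivalently, the end of a word that is not a proper prefix of any other stored word.
Those words: "10710580700", "10710748440", "61592951930", "615929676", "61592975064", "61592988", "615929920", "61592998104", "67433515", "87500"
Leaf count: 10

10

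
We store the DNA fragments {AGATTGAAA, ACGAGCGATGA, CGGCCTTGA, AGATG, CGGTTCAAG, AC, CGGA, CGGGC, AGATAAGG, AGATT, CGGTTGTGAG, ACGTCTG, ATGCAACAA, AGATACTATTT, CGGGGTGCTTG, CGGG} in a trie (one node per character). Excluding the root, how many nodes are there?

Count nodes per top-level branch (shared prefixes stored once):
  'A'-branch (AC, ACGAGCGATGA, ACGTCTG, AGATAAGG, AGATACTATTT, AGATG, AGATT, AGATTGAAA, ATGCAACAA): 42 nodes
  'C'-branch (CGGA, CGGCCTTGA, CGGG, CGGGC, CGGGGTGCTTG, CGGTTCAAG, CGGTTGTGAG): 30 nodes
Sum: 72

72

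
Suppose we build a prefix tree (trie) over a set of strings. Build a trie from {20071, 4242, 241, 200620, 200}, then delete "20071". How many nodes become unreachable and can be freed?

A node on "20071"'s path can go only if nothing else ends at it or branches off below it.
The suffix "71" (2 nodes) is used only by "20071"; the node for "200" still has the child "6", so pruning stops there.
Nodes removed: 2

2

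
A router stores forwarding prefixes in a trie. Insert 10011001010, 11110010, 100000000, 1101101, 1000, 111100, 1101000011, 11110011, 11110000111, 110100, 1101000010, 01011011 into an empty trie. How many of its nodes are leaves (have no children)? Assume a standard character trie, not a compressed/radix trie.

9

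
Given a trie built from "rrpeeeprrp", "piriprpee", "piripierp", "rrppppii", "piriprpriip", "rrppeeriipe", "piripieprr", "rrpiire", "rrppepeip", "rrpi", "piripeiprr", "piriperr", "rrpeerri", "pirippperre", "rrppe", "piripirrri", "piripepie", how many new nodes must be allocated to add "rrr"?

1

The longest prefix of "rrr" already in the trie is "rr" (length 2).
So 3 − 2 = 1 new nodes.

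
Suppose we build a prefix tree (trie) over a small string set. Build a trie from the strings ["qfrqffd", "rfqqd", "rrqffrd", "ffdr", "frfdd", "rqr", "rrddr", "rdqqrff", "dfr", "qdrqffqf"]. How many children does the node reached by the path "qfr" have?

1

Walk "qfr" from the root, arriving at one node.
Characters that immediately follow "qfr" among the stored strings: {q}.
That node has 1 child edge.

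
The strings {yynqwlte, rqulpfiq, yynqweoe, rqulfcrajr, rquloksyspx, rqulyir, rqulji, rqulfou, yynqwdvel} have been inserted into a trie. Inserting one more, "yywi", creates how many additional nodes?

2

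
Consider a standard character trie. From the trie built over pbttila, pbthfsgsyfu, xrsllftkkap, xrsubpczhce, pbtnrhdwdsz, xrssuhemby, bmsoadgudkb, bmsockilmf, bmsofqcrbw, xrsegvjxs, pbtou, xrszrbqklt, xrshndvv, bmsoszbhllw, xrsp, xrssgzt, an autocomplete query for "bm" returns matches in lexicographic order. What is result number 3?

Words with prefix "bm", in lexicographic order: "bmsoadgudkb", "bmsockilmf", "bmsofqcrbw", "bmsoszbhllw"
The 3rd is bmsofqcrbw.

bmsofqcrbw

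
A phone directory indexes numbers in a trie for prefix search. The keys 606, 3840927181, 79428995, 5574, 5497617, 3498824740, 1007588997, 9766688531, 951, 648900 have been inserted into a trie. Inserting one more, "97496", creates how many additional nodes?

Walking "97496" from the root, the first 2 characters ("97") follow existing edges; "4" is the first miss.
So 5 − 2 = 3 new nodes.

3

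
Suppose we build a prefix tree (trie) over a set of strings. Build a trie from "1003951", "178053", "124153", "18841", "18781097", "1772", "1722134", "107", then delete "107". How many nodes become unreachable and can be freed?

After clearing the end-marker at "107", prune upward until reaching a node still needed by another word.
The suffix "7" (1 node) is used only by "107"; the node for "10" still has the child "0", so pruning stops there.
Nodes removed: 1

1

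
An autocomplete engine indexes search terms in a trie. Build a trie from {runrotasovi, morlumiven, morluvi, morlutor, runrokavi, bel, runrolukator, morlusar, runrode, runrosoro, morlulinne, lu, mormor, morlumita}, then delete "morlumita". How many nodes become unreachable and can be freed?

A node on "morlumita"'s path can go only if nothing else ends at it or branches off below it.
The suffix "ta" (2 nodes) is used only by "morlumita"; the node for "morlumi" still has the child "v", so pruning stops there.
Nodes removed: 2

2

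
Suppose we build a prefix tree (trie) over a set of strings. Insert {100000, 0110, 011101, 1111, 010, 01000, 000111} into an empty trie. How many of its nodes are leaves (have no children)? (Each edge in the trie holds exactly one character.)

A leaf is a node with no children — equivalently, the end of a word that is not a proper prefix of any other stored word.
Those words: "000111", "01000", "0110", "011101", "100000", "1111"
Leaf count: 6

6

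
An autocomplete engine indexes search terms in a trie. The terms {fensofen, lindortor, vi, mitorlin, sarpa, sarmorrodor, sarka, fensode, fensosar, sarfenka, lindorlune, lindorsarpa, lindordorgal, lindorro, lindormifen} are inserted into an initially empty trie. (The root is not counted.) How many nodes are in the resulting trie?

Trace insertions, counting only characters that open a new branch:
  "fensofen" → 8 new (f, e, n, s, o, f, e, n)
  "lindortor" → 9 new (l, i, n, d, o, r, t, o, r)
  "vi" → 2 new (v, i)
  "mitorlin" → 8 new (m, i, t, o, r, l, i, n)
  "sarpa" → 5 new (s, a, r, p, a)
  "sarmorrodor" → prefix "sar" already present; 8 new (m, o, r, r, o, d, o, r)
  "sarka" → prefix "sar" already present; 2 new (k, a)
  "fensode" → prefix "fenso" already present; 2 new (d, e)
  "fensosar" → prefix "fenso" already present; 3 new (s, a, r)
  "sarfenka" → prefix "sar" already present; 5 new (f, e, n, k, a)
  "lindorlune" → prefix "lindor" already present; 4 new (l, u, n, e)
  "lindorsarpa" → prefix "lindor" already present; 5 new (s, a, r, p, a)
  "lindordorgal" → prefix "lindor" already present; 6 new (d, o, r, g, a, l)
  "lindorro" → prefix "lindor" already present; 2 new (r, o)
  "lindormifen" → prefix "lindor" already present; 5 new (m, i, f, e, n)
Total nodes = 8 + 9 + 2 + 8 + 5 + 8 + 2 + 2 + 3 + 5 + 4 + 5 + 6 + 2 + 5 = 74

74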